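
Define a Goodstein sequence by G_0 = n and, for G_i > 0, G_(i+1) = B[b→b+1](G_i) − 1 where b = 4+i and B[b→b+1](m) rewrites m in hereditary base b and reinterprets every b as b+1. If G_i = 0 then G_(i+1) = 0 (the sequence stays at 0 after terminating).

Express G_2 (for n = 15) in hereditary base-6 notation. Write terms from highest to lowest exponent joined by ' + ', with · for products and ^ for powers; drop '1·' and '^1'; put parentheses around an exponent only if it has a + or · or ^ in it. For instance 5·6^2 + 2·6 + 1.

G_0=15  [base 4] 3·4 + 3  →[4↦5]→  3·5 + 3 = 18  −1 ⇒ G_1=17
G_1=17  [base 5] 3·5 + 2  →[5↦6]→  3·6 + 2 = 20  −1 ⇒ G_2=19
G_2=19  [base 6] 3·6 + 1  →[6↦7]→  3·7 + 1 = 22  −1 ⇒ G_3=21

3·6 + 1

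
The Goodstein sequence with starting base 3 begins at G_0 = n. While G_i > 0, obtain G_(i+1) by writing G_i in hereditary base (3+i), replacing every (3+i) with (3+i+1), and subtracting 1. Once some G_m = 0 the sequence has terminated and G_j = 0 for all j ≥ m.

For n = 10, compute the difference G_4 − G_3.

base 3: 10 = 3^2 + 1; at 4: 4^2 + 1 = 17; next = 16
base 4: 16 = 4^2; at 5: 5^2 = 25; next = 24
base 5: 24 = 4·5 + 4; at 6: 4·6 + 4 = 28; next = 27
base 6: 27 = 4·6 + 3; at 7: 4·7 + 3 = 31; next = 30

3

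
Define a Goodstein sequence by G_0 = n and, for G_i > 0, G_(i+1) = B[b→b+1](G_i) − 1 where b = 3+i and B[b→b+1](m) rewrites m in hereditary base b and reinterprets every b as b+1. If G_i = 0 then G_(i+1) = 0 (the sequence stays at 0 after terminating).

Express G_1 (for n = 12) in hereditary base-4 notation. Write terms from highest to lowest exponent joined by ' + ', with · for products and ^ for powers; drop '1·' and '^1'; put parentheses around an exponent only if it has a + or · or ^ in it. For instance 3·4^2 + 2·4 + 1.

4^2 + 3

base 3: 12 = 3^2 + 3; at 4: 4^2 + 4 = 20; next = 19
base 4: 19 = 4^2 + 3; at 5: 5^2 + 3 = 28; next = 27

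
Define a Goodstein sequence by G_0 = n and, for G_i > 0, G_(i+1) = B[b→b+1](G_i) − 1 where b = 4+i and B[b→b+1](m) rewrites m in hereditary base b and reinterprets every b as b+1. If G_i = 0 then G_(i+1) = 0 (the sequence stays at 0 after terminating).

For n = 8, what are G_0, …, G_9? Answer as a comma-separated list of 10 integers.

8, 9, 9, 9, 9, 9, 9, 8, 7, 6

8 —HB4→ 2·4 —bump→ 2·5 = 10 —(−1)→ 9
9 —HB5→ 5 + 4 —bump→ 6 + 4 = 10 —(−1)→ 9
9 —HB6→ 6 + 3 —bump→ 7 + 3 = 10 —(−1)→ 9
9 —HB7→ 7 + 2 —bump→ 8 + 2 = 10 —(−1)→ 9
9 —HB8→ 8 + 1 —bump→ 9 + 1 = 10 —(−1)→ 9
9 —HB9→ 9 —bump→ 10 = 10 —(−1)→ 9
9 —HB10→ 9 —bump→ 9 = 9 —(−1)→ 8
8 —HB11→ 8 —bump→ 8 = 8 —(−1)→ 7
7 —HB12→ 7 —bump→ 7 = 7 —(−1)→ 6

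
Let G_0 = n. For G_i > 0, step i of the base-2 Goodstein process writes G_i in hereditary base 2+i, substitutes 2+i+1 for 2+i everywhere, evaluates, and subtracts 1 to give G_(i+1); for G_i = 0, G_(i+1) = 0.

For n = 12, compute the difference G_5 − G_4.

12 —HB2→ 2^(2 + 1) + 2^2 —bump→ 3^(3 + 1) + 3^3 = 108 —(−1)→ 107
107 —HB3→ 3^(3 + 1) + 2·3^2 + 2·3 + 2 —bump→ 4^(4 + 1) + 2·4^2 + 2·4 + 2 = 1066 —(−1)→ 1065
1065 —HB4→ 4^(4 + 1) + 2·4^2 + 2·4 + 1 —bump→ 5^(5 + 1) + 2·5^2 + 2·5 + 1 = 15686 —(−1)→ 15685
15685 —HB5→ 5^(5 + 1) + 2·5^2 + 2·5 —bump→ 6^(6 + 1) + 2·6^2 + 2·6 = 280020 —(−1)→ 280019
280019 —HB6→ 6^(6 + 1) + 2·6^2 + 6 + 5 —bump→ 7^(7 + 1) + 2·7^2 + 7 + 5 = 5764911 —(−1)→ 5764910

5484891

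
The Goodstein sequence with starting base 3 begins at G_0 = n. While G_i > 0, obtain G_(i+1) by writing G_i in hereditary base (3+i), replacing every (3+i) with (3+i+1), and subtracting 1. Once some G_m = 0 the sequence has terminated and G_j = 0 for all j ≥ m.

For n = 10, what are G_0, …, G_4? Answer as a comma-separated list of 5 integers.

base 3: 10 = 3^2 + 1; at 4: 4^2 + 1 = 17; next = 16
base 4: 16 = 4^2; at 5: 5^2 = 25; next = 24
base 5: 24 = 4·5 + 4; at 6: 4·6 + 4 = 28; next = 27
base 6: 27 = 4·6 + 3; at 7: 4·7 + 3 = 31; next = 30

10, 16, 24, 27, 30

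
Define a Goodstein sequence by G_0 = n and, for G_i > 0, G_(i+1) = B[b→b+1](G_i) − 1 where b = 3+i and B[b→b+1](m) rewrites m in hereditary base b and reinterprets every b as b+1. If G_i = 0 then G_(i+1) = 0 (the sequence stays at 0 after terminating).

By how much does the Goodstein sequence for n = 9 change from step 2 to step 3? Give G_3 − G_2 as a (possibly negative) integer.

2

(0) 9|_3 = 3^2 ↦ 4^2|_4 = 16 ⇒ 15
(1) 15|_4 = 3·4 + 3 ↦ 3·5 + 3|_5 = 18 ⇒ 17
(2) 17|_5 = 3·5 + 2 ↦ 3·6 + 2|_6 = 20 ⇒ 19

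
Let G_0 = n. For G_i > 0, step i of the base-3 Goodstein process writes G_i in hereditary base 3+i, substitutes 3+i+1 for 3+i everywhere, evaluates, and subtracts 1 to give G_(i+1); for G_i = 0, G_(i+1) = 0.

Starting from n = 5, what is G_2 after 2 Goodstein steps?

5

G_0=5  [base 3] 3 + 2  →[3↦4]→  4 + 2 = 6  −1 ⇒ G_1=5
G_1=5  [base 4] 4 + 1  →[4↦5]→  5 + 1 = 6  −1 ⇒ G_2=5
G_2=5  [base 5] 5  →[5↦6]→  6 = 6  −1 ⇒ G_3=5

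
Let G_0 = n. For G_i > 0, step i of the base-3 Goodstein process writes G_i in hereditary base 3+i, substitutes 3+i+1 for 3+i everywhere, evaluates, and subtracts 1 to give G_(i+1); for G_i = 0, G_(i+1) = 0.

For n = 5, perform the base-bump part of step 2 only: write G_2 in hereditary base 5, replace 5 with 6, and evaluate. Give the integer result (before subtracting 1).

6

G_0 = 5. HB_3(5) = 3 + 2. Bump = 6. G_1 = 5.
G_1 = 5. HB_4(5) = 4 + 1. Bump = 6. G_2 = 5.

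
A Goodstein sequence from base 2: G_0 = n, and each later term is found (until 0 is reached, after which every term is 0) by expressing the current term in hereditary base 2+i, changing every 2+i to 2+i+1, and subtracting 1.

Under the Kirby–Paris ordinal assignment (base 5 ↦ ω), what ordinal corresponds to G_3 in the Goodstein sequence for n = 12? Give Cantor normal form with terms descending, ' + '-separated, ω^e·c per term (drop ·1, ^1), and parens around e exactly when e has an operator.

ω^(ω + 1) + ω^2·2 + ω·2

12 —HB2→ 2^(2 + 1) + 2^2 —bump→ 3^(3 + 1) + 3^3 = 108 —(−1)→ 107
107 —HB3→ 3^(3 + 1) + 2·3^2 + 2·3 + 2 —bump→ 4^(4 + 1) + 2·4^2 + 2·4 + 2 = 1066 —(−1)→ 1065
1065 —HB4→ 4^(4 + 1) + 2·4^2 + 2·4 + 1 —bump→ 5^(5 + 1) + 2·5^2 + 2·5 + 1 = 15686 —(−1)→ 15685
15685 —HB5→ 5^(5 + 1) + 2·5^2 + 2·5 —bump→ 6^(6 + 1) + 2·6^2 + 2·6 = 280020 —(−1)→ 280019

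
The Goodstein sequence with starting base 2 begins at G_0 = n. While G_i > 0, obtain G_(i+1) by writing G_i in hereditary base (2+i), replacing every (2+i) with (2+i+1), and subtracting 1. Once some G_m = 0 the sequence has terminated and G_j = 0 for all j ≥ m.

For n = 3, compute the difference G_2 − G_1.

step 0: 3 = 2 + 1; sub 3 for 2: 3 + 1; = 4; G_1 = 4−1 = 3
step 1: 3 = 3; sub 4 for 3: 4; = 4; G_2 = 4−1 = 3

0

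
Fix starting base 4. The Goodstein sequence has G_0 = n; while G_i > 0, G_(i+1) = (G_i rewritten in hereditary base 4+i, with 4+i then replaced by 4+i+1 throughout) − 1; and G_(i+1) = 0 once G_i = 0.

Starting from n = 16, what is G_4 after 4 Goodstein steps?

33

step 0: 16 = 4^2; sub 5 for 4: 5^2; = 25; G_1 = 25−1 = 24
step 1: 24 = 4·5 + 4; sub 6 for 5: 4·6 + 4; = 28; G_2 = 28−1 = 27
step 2: 27 = 4·6 + 3; sub 7 for 6: 4·7 + 3; = 31; G_3 = 31−1 = 30
step 3: 30 = 4·7 + 2; sub 8 for 7: 4·8 + 2; = 34; G_4 = 34−1 = 33
step 4: 33 = 4·8 + 1; sub 9 for 8: 4·9 + 1; = 37; G_5 = 37−1 = 36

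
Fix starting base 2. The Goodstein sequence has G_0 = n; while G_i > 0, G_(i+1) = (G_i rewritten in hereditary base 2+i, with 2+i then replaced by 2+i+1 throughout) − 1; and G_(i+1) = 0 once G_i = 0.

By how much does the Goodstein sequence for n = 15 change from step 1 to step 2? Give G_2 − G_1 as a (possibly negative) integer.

(0) 15|_2 = 2^(2 + 1) + 2^2 + 2 + 1 ↦ 3^(3 + 1) + 3^3 + 3 + 1|_3 = 112 ⇒ 111
(1) 111|_3 = 3^(3 + 1) + 3^3 + 3 ↦ 4^(4 + 1) + 4^4 + 4|_4 = 1284 ⇒ 1283

1172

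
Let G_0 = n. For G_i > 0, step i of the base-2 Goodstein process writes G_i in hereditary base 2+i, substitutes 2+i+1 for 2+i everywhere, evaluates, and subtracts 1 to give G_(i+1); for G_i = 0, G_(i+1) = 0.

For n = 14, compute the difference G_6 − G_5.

128542131

(0) 14|_2 = 2^(2 + 1) + 2^2 + 2 ↦ 3^(3 + 1) + 3^3 + 3|_3 = 111 ⇒ 110
(1) 110|_3 = 3^(3 + 1) + 3^3 + 2 ↦ 4^(4 + 1) + 4^4 + 2|_4 = 1282 ⇒ 1281
(2) 1281|_4 = 4^(4 + 1) + 4^4 + 1 ↦ 5^(5 + 1) + 5^5 + 1|_5 = 18751 ⇒ 18750
(3) 18750|_5 = 5^(5 + 1) + 5^5 ↦ 6^(6 + 1) + 6^6|_6 = 326592 ⇒ 326591
(4) 326591|_6 = 6^(6 + 1) + 5·6^5 + 5·6^4 + 5·6^3 + 5·6^2 + 5·6 + 5 ↦ 7^(7 + 1) + 5·7^5 + 5·7^4 + 5·7^3 + 5·7^2 + 5·7 + 5|_7 = 5862841 ⇒ 5862840
(5) 5862840|_7 = 7^(7 + 1) + 5·7^5 + 5·7^4 + 5·7^3 + 5·7^2 + 5·7 + 4 ↦ 8^(8 + 1) + 5·8^5 + 5·8^4 + 5·8^3 + 5·8^2 + 5·8 + 4|_8 = 134404972 ⇒ 134404971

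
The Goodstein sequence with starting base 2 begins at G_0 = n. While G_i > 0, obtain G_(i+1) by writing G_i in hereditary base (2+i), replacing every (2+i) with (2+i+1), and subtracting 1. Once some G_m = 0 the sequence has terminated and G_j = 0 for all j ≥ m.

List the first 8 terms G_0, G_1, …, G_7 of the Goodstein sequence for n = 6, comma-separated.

6, 29, 257, 3125, 46655, 98039, 187243, 332147

6 —HB2→ 2^2 + 2 —bump→ 3^3 + 3 = 30 —(−1)→ 29
29 —HB3→ 3^3 + 2 —bump→ 4^4 + 2 = 258 —(−1)→ 257
257 —HB4→ 4^4 + 1 —bump→ 5^5 + 1 = 3126 —(−1)→ 3125
3125 —HB5→ 5^5 —bump→ 6^6 = 46656 —(−1)→ 46655
46655 —HB6→ 5·6^5 + 5·6^4 + 5·6^3 + 5·6^2 + 5·6 + 5 —bump→ 5·7^5 + 5·7^4 + 5·7^3 + 5·7^2 + 5·7 + 5 = 98040 —(−1)→ 98039
98039 —HB7→ 5·7^5 + 5·7^4 + 5·7^3 + 5·7^2 + 5·7 + 4 —bump→ 5·8^5 + 5·8^4 + 5·8^3 + 5·8^2 + 5·8 + 4 = 187244 —(−1)→ 187243
187243 —HB8→ 5·8^5 + 5·8^4 + 5·8^3 + 5·8^2 + 5·8 + 3 —bump→ 5·9^5 + 5·9^4 + 5·9^3 + 5·9^2 + 5·9 + 3 = 332148 —(−1)→ 332147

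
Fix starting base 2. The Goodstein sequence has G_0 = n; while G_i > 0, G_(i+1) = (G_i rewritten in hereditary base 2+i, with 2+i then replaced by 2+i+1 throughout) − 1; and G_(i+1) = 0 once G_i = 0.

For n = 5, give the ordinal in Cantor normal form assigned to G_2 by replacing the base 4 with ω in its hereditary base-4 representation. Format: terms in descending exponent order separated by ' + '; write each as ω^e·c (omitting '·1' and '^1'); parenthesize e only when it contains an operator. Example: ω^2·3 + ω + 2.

5 —HB2→ 2^2 + 1 —bump→ 3^3 + 1 = 28 —(−1)→ 27
27 —HB3→ 3^3 —bump→ 4^4 = 256 —(−1)→ 255

ω^3·3 + ω^2·3 + ω·3 + 3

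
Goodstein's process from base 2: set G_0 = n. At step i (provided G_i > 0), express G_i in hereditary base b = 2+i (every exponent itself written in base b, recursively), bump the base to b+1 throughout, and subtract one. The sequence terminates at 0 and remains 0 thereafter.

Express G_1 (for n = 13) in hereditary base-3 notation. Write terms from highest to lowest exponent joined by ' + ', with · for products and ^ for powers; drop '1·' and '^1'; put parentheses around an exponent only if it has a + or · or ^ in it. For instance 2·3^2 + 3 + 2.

G_0=13  [base 2] 2^(2 + 1) + 2^2 + 1  →[2↦3]→  3^(3 + 1) + 3^3 + 1 = 109  −1 ⇒ G_1=108
G_1=108  [base 3] 3^(3 + 1) + 3^3  →[3↦4]→  4^(4 + 1) + 4^4 = 1280  −1 ⇒ G_2=1279

3^(3 + 1) + 3^3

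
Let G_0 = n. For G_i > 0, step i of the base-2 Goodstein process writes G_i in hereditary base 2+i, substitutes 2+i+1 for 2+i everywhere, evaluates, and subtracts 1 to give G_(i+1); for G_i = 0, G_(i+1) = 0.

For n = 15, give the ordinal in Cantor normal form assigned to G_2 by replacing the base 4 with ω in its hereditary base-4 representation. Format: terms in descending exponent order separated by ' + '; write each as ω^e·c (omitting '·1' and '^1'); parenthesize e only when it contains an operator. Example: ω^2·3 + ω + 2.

ω^(ω + 1) + ω^ω + 3

G_0=15  [base 2] 2^(2 + 1) + 2^2 + 2 + 1  →[2↦3]→  3^(3 + 1) + 3^3 + 3 + 1 = 112  −1 ⇒ G_1=111
G_1=111  [base 3] 3^(3 + 1) + 3^3 + 3  →[3↦4]→  4^(4 + 1) + 4^4 + 4 = 1284  −1 ⇒ G_2=1283
G_2=1283  [base 4] 4^(4 + 1) + 4^4 + 3  →[4↦5]→  5^(5 + 1) + 5^5 + 3 = 18753  −1 ⇒ G_3=18752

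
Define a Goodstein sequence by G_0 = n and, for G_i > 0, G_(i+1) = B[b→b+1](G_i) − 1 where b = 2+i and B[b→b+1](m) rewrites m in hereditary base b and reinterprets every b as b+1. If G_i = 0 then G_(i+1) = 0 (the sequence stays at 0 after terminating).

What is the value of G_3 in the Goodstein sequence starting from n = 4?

G_0=4  [base 2] 2^2  →[2↦3]→  3^3 = 27  −1 ⇒ G_1=26
G_1=26  [base 3] 2·3^2 + 2·3 + 2  →[3↦4]→  2·4^2 + 2·4 + 2 = 42  −1 ⇒ G_2=41
G_2=41  [base 4] 2·4^2 + 2·4 + 1  →[4↦5]→  2·5^2 + 2·5 + 1 = 61  −1 ⇒ G_3=60
G_3=60  [base 5] 2·5^2 + 2·5  →[5↦6]→  2·6^2 + 2·6 = 84  −1 ⇒ G_4=83

60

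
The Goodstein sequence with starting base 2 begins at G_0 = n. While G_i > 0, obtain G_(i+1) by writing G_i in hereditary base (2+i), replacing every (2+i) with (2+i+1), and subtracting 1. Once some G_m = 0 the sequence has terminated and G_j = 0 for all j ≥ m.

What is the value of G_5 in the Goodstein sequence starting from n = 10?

i=0: 10 = 2^(2 + 1) + 2 (b=2); 2→3: 3^(3 + 1) + 3 = 84; 84−1 = 83
i=1: 83 = 3^(3 + 1) + 2 (b=3); 3→4: 4^(4 + 1) + 2 = 1026; 1026−1 = 1025
i=2: 1025 = 4^(4 + 1) + 1 (b=4); 4→5: 5^(5 + 1) + 1 = 15626; 15626−1 = 15625
i=3: 15625 = 5^(5 + 1) (b=5); 5→6: 6^(6 + 1) = 279936; 279936−1 = 279935
i=4: 279935 = 5·6^6 + 5·6^5 + 5·6^4 + 5·6^3 + 5·6^2 + 5·6 + 5 (b=6); 6→7: 5·7^7 + 5·7^5 + 5·7^4 + 5·7^3 + 5·7^2 + 5·7 + 5 = 4215755; 4215755−1 = 4215754

4215754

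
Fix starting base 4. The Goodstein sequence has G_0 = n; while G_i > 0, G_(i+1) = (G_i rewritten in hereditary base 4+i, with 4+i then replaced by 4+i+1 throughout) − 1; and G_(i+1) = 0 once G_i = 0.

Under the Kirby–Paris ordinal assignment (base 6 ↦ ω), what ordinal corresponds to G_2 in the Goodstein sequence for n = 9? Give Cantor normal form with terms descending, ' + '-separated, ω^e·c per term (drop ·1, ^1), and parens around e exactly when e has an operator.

ω + 5

9 —HB4→ 2·4 + 1 —bump→ 2·5 + 1 = 11 —(−1)→ 10
10 —HB5→ 2·5 —bump→ 2·6 = 12 —(−1)→ 11
11 —HB6→ 6 + 5 —bump→ 7 + 5 = 12 —(−1)→ 11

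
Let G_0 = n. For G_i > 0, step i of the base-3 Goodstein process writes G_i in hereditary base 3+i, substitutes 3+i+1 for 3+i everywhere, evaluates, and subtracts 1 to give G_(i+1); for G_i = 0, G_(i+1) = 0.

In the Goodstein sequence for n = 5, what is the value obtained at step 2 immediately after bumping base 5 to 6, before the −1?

i=0: 5 = 3 + 2 (b=3); 3→4: 4 + 2 = 6; 6−1 = 5
i=1: 5 = 4 + 1 (b=4); 4→5: 5 + 1 = 6; 6−1 = 5
i=2: 5 = 5 (b=5); 5→6: 6 = 6; 6−1 = 5

6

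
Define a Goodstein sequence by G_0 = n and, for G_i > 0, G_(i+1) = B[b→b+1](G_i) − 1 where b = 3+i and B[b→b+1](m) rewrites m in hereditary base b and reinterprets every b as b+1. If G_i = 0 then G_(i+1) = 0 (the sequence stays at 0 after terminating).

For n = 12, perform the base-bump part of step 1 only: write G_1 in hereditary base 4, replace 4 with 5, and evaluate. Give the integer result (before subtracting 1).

G_0=12  [base 3] 3^2 + 3  →[3↦4]→  4^2 + 4 = 20  −1 ⇒ G_1=19
G_1=19  [base 4] 4^2 + 3  →[4↦5]→  5^2 + 3 = 28  −1 ⇒ G_2=27

28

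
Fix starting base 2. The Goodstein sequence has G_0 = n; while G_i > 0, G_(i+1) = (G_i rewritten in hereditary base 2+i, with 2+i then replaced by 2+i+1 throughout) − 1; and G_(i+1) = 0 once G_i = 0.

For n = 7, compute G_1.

i=0: 7 = 2^2 + 2 + 1 (b=2); 2→3: 3^3 + 3 + 1 = 31; 31−1 = 30
i=1: 30 = 3^3 + 3 (b=3); 3→4: 4^4 + 4 = 260; 260−1 = 259

30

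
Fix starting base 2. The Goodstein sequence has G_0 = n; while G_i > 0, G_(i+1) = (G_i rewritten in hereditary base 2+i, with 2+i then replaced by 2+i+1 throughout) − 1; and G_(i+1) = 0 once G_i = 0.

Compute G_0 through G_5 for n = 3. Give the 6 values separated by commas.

3 —HB2→ 2 + 1 —bump→ 3 + 1 = 4 —(−1)→ 3
3 —HB3→ 3 —bump→ 4 = 4 —(−1)→ 3
3 —HB4→ 3 —bump→ 3 = 3 —(−1)→ 2
2 —HB5→ 2 —bump→ 2 = 2 —(−1)→ 1
1 —HB6→ 1 —bump→ 1 = 1 —(−1)→ 0

3, 3, 3, 2, 1, 0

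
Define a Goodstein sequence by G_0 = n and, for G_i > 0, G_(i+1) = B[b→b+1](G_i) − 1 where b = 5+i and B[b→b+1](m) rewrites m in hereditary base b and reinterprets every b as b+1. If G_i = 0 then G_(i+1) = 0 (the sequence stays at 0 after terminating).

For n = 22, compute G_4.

(0) 22|_5 = 4·5 + 2 ↦ 4·6 + 2|_6 = 26 ⇒ 25
(1) 25|_6 = 4·6 + 1 ↦ 4·7 + 1|_7 = 29 ⇒ 28
(2) 28|_7 = 4·7 ↦ 4·8|_8 = 32 ⇒ 31
(3) 31|_8 = 3·8 + 7 ↦ 3·9 + 7|_9 = 34 ⇒ 33
(4) 33|_9 = 3·9 + 6 ↦ 3·10 + 6|_10 = 36 ⇒ 35

33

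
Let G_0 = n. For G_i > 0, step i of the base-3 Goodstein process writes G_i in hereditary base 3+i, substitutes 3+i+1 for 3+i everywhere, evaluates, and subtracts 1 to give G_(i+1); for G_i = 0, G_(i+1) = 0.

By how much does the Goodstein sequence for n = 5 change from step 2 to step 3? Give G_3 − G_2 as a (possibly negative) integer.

0

5 —HB3→ 3 + 2 —bump→ 4 + 2 = 6 —(−1)→ 5
5 —HB4→ 4 + 1 —bump→ 5 + 1 = 6 —(−1)→ 5
5 —HB5→ 5 —bump→ 6 = 6 —(−1)→ 5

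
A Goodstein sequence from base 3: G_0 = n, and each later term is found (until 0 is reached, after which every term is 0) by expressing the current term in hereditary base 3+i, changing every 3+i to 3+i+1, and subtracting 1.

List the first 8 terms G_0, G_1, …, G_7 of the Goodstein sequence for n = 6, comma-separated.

6, 7, 7, 7, 7, 7, 6, 5

G_0=6  [base 3] 2·3  →[3↦4]→  2·4 = 8  −1 ⇒ G_1=7
G_1=7  [base 4] 4 + 3  →[4↦5]→  5 + 3 = 8  −1 ⇒ G_2=7
G_2=7  [base 5] 5 + 2  →[5↦6]→  6 + 2 = 8  −1 ⇒ G_3=7
G_3=7  [base 6] 6 + 1  →[6↦7]→  7 + 1 = 8  −1 ⇒ G_4=7
G_4=7  [base 7] 7  →[7↦8]→  8 = 8  −1 ⇒ G_5=7
G_5=7  [base 8] 7  →[8↦9]→  7 = 7  −1 ⇒ G_6=6
G_6=6  [base 9] 6  →[9↦10]→  6 = 6  −1 ⇒ G_7=5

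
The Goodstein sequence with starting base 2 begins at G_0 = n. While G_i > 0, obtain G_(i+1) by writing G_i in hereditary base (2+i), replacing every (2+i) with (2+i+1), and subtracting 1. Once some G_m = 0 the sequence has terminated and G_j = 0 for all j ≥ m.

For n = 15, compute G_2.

G_0=15  [base 2] 2^(2 + 1) + 2^2 + 2 + 1  →[2↦3]→  3^(3 + 1) + 3^3 + 3 + 1 = 112  −1 ⇒ G_1=111
G_1=111  [base 3] 3^(3 + 1) + 3^3 + 3  →[3↦4]→  4^(4 + 1) + 4^4 + 4 = 1284  −1 ⇒ G_2=1283
G_2=1283  [base 4] 4^(4 + 1) + 4^4 + 3  →[4↦5]→  5^(5 + 1) + 5^5 + 3 = 18753  −1 ⇒ G_3=18752

1283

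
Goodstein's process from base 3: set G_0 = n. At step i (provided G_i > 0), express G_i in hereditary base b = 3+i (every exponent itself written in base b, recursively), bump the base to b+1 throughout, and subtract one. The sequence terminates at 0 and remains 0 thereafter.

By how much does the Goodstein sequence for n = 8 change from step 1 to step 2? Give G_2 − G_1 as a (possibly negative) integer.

1

[0] 8 ≡ 2·3 + 2 (base 3). Lift 4: 10. −1: 9.
[1] 9 ≡ 2·4 + 1 (base 4). Lift 5: 11. −1: 10.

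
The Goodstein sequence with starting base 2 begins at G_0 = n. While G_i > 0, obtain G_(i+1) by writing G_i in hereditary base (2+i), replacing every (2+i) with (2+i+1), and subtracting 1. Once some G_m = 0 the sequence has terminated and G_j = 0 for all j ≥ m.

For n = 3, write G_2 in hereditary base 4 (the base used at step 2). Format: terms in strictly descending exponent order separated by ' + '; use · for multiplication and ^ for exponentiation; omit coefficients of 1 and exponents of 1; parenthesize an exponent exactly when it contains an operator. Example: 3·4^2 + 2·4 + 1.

3

G_0=3  [base 2] 2 + 1  →[2↦3]→  3 + 1 = 4  −1 ⇒ G_1=3
G_1=3  [base 3] 3  →[3↦4]→  4 = 4  −1 ⇒ G_2=3
G_2=3  [base 4] 3  →[4↦5]→  3 = 3  −1 ⇒ G_3=2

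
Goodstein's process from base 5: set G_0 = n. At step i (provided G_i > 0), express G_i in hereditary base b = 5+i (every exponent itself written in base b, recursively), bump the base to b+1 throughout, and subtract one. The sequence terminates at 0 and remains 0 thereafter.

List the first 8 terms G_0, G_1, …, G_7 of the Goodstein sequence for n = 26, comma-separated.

26, 36, 48, 53, 58, 63, 68, 73

G_0 = 26. HB_5(26) = 5^2 + 1. Bump = 37. G_1 = 36.
G_1 = 36. HB_6(36) = 6^2. Bump = 49. G_2 = 48.
G_2 = 48. HB_7(48) = 6·7 + 6. Bump = 54. G_3 = 53.
G_3 = 53. HB_8(53) = 6·8 + 5. Bump = 59. G_4 = 58.
G_4 = 58. HB_9(58) = 6·9 + 4. Bump = 64. G_5 = 63.
G_5 = 63. HB_10(63) = 6·10 + 3. Bump = 69. G_6 = 68.
G_6 = 68. HB_11(68) = 6·11 + 2. Bump = 74. G_7 = 73.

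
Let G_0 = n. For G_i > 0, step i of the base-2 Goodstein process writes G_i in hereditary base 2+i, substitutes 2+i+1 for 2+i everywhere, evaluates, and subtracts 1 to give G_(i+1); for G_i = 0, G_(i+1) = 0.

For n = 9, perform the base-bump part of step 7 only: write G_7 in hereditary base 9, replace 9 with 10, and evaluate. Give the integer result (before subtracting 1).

30000003326

i=0: 9 = 2^(2 + 1) + 1 (b=2); 2→3: 3^(3 + 1) + 1 = 82; 82−1 = 81
i=1: 81 = 3^(3 + 1) (b=3); 3→4: 4^(4 + 1) = 1024; 1024−1 = 1023
i=2: 1023 = 3·4^4 + 3·4^3 + 3·4^2 + 3·4 + 3 (b=4); 4→5: 3·5^5 + 3·5^3 + 3·5^2 + 3·5 + 3 = 9843; 9843−1 = 9842
i=3: 9842 = 3·5^5 + 3·5^3 + 3·5^2 + 3·5 + 2 (b=5); 5→6: 3·6^6 + 3·6^3 + 3·6^2 + 3·6 + 2 = 140744; 140744−1 = 140743
i=4: 140743 = 3·6^6 + 3·6^3 + 3·6^2 + 3·6 + 1 (b=6); 6→7: 3·7^7 + 3·7^3 + 3·7^2 + 3·7 + 1 = 2471827; 2471827−1 = 2471826
i=5: 2471826 = 3·7^7 + 3·7^3 + 3·7^2 + 3·7 (b=7); 7→8: 3·8^8 + 3·8^3 + 3·8^2 + 3·8 = 50333400; 50333400−1 = 50333399
i=6: 50333399 = 3·8^8 + 3·8^3 + 3·8^2 + 2·8 + 7 (b=8); 8→9: 3·9^9 + 3·9^3 + 3·9^2 + 2·9 + 7 = 1162263922; 1162263922−1 = 1162263921
i=7: 1162263921 = 3·9^9 + 3·9^3 + 3·9^2 + 2·9 + 6 (b=9); 9→10: 3·10^10 + 3·10^3 + 3·10^2 + 2·10 + 6 = 30000003326; 30000003326−1 = 30000003325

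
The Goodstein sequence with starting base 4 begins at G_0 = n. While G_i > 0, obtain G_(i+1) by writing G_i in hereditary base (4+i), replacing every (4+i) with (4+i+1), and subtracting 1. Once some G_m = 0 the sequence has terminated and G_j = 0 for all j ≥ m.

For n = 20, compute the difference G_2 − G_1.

10

base 4: 20 = 4^2 + 4; at 5: 5^2 + 5 = 30; next = 29
base 5: 29 = 5^2 + 4; at 6: 6^2 + 4 = 40; next = 39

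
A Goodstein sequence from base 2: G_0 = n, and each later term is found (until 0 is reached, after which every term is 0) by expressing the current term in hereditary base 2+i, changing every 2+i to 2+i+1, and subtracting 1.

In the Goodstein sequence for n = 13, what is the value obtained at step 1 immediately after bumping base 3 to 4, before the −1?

1280

G_0=13  [base 2] 2^(2 + 1) + 2^2 + 1  →[2↦3]→  3^(3 + 1) + 3^3 + 1 = 109  −1 ⇒ G_1=108
G_1=108  [base 3] 3^(3 + 1) + 3^3  →[3↦4]→  4^(4 + 1) + 4^4 = 1280  −1 ⇒ G_2=1279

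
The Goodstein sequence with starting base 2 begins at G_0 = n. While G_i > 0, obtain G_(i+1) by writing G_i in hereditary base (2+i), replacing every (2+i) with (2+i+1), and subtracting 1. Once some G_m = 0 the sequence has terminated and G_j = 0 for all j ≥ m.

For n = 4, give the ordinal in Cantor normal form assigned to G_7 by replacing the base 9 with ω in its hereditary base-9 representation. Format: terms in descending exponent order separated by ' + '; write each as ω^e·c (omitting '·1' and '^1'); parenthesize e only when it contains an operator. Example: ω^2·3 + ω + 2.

ω^2·2 + ω + 2

(0) 4|_2 = 2^2 ↦ 3^3|_3 = 27 ⇒ 26
(1) 26|_3 = 2·3^2 + 2·3 + 2 ↦ 2·4^2 + 2·4 + 2|_4 = 42 ⇒ 41
(2) 41|_4 = 2·4^2 + 2·4 + 1 ↦ 2·5^2 + 2·5 + 1|_5 = 61 ⇒ 60
(3) 60|_5 = 2·5^2 + 2·5 ↦ 2·6^2 + 2·6|_6 = 84 ⇒ 83
(4) 83|_6 = 2·6^2 + 6 + 5 ↦ 2·7^2 + 7 + 5|_7 = 110 ⇒ 109
(5) 109|_7 = 2·7^2 + 7 + 4 ↦ 2·8^2 + 8 + 4|_8 = 140 ⇒ 139
(6) 139|_8 = 2·8^2 + 8 + 3 ↦ 2·9^2 + 9 + 3|_9 = 174 ⇒ 173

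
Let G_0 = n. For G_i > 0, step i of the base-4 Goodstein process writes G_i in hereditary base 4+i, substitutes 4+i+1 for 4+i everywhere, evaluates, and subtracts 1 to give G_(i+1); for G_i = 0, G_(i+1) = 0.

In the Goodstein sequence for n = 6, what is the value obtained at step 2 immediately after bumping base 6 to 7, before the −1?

base 4: 6 = 4 + 2; at 5: 5 + 2 = 7; next = 6
base 5: 6 = 5 + 1; at 6: 6 + 1 = 7; next = 6
base 6: 6 = 6; at 7: 7 = 7; next = 6

7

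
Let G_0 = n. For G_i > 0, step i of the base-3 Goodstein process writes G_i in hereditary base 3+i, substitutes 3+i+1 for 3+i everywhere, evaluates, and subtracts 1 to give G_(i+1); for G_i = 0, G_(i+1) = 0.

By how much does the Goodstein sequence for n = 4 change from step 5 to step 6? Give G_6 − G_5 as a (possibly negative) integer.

-1

i=0: 4 = 3 + 1 (b=3); 3→4: 4 + 1 = 5; 5−1 = 4
i=1: 4 = 4 (b=4); 4→5: 5 = 5; 5−1 = 4
i=2: 4 = 4 (b=5); 5→6: 4 = 4; 4−1 = 3
i=3: 3 = 3 (b=6); 6→7: 3 = 3; 3−1 = 2
i=4: 2 = 2 (b=7); 7→8: 2 = 2; 2−1 = 1
i=5: 1 = 1 (b=8); 8→9: 1 = 1; 1−1 = 0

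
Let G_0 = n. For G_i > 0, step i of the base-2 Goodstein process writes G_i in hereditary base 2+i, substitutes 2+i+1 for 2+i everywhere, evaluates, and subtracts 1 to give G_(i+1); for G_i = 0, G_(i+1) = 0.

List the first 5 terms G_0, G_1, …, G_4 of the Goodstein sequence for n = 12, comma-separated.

[0] 12 ≡ 2^(2 + 1) + 2^2 (base 2). Lift 3: 108. −1: 107.
[1] 107 ≡ 3^(3 + 1) + 2·3^2 + 2·3 + 2 (base 3). Lift 4: 1066. −1: 1065.
[2] 1065 ≡ 4^(4 + 1) + 2·4^2 + 2·4 + 1 (base 4). Lift 5: 15686. −1: 15685.
[3] 15685 ≡ 5^(5 + 1) + 2·5^2 + 2·5 (base 5). Lift 6: 280020. −1: 280019.

12, 107, 1065, 15685, 280019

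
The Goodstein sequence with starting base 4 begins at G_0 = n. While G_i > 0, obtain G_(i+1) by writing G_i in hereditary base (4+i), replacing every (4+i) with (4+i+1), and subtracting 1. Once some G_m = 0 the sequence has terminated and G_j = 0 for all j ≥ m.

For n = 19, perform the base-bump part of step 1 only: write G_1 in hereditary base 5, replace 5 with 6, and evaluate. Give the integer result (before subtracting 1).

38

base 4: 19 = 4^2 + 3; at 5: 5^2 + 3 = 28; next = 27
base 5: 27 = 5^2 + 2; at 6: 6^2 + 2 = 38; next = 37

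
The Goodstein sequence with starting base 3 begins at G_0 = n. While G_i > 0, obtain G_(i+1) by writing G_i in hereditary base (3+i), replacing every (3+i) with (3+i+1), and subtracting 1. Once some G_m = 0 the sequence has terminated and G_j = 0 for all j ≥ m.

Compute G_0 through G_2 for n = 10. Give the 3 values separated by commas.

(0) 10|_3 = 3^2 + 1 ↦ 4^2 + 1|_4 = 17 ⇒ 16
(1) 16|_4 = 4^2 ↦ 5^2|_5 = 25 ⇒ 24

10, 16, 24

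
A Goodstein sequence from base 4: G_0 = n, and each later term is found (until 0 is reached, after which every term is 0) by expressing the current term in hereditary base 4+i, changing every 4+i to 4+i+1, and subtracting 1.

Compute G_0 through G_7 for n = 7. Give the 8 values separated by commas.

7 —HB4→ 4 + 3 —bump→ 5 + 3 = 8 —(−1)→ 7
7 —HB5→ 5 + 2 —bump→ 6 + 2 = 8 —(−1)→ 7
7 —HB6→ 6 + 1 —bump→ 7 + 1 = 8 —(−1)→ 7
7 —HB7→ 7 —bump→ 8 = 8 —(−1)→ 7
7 —HB8→ 7 —bump→ 7 = 7 —(−1)→ 6
6 —HB9→ 6 —bump→ 6 = 6 —(−1)→ 5
5 —HB10→ 5 —bump→ 5 = 5 —(−1)→ 4

7, 7, 7, 7, 7, 6, 5, 4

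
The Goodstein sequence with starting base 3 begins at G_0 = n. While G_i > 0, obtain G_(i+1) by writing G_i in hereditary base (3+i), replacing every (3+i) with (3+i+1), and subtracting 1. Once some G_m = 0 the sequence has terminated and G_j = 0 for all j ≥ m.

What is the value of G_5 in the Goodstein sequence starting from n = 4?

1

(0) 4|_3 = 3 + 1 ↦ 4 + 1|_4 = 5 ⇒ 4
(1) 4|_4 = 4 ↦ 5|_5 = 5 ⇒ 4
(2) 4|_5 = 4 ↦ 4|_6 = 4 ⇒ 3
(3) 3|_6 = 3 ↦ 3|_7 = 3 ⇒ 2
(4) 2|_7 = 2 ↦ 2|_8 = 2 ⇒ 1
(5) 1|_8 = 1 ↦ 1|_9 = 1 ⇒ 0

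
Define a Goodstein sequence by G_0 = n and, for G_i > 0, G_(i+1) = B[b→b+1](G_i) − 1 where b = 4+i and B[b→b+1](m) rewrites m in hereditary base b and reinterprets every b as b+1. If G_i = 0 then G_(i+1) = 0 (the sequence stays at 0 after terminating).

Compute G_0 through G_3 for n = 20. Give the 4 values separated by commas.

20, 29, 39, 51

step 0: 20 = 4^2 + 4; sub 5 for 4: 5^2 + 5; = 30; G_1 = 30−1 = 29
step 1: 29 = 5^2 + 4; sub 6 for 5: 6^2 + 4; = 40; G_2 = 40−1 = 39
step 2: 39 = 6^2 + 3; sub 7 for 6: 7^2 + 3; = 52; G_3 = 52−1 = 51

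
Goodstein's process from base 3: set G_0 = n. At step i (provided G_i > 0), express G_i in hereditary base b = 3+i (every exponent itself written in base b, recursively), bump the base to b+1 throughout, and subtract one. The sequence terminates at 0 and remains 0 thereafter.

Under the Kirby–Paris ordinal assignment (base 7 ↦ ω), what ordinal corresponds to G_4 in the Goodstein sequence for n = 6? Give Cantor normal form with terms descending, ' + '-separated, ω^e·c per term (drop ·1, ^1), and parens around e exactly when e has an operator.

(0) 6|_3 = 2·3 ↦ 2·4|_4 = 8 ⇒ 7
(1) 7|_4 = 4 + 3 ↦ 5 + 3|_5 = 8 ⇒ 7
(2) 7|_5 = 5 + 2 ↦ 6 + 2|_6 = 8 ⇒ 7
(3) 7|_6 = 6 + 1 ↦ 7 + 1|_7 = 8 ⇒ 7

ω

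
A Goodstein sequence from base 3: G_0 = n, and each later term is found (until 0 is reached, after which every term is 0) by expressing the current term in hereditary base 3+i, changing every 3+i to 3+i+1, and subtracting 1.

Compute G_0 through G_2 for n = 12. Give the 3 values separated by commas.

12, 19, 27

12 —HB3→ 3^2 + 3 —bump→ 4^2 + 4 = 20 —(−1)→ 19
19 —HB4→ 4^2 + 3 —bump→ 5^2 + 3 = 28 —(−1)→ 27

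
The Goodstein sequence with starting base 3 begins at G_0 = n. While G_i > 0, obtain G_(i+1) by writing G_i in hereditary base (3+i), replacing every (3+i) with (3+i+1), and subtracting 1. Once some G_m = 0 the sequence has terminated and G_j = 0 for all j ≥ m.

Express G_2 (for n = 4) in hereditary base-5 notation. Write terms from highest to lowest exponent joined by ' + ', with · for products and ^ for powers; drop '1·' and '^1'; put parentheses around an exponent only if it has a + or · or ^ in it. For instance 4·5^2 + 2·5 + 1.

i=0: 4 = 3 + 1 (b=3); 3→4: 4 + 1 = 5; 5−1 = 4
i=1: 4 = 4 (b=4); 4→5: 5 = 5; 5−1 = 4
i=2: 4 = 4 (b=5); 5→6: 4 = 4; 4−1 = 3

4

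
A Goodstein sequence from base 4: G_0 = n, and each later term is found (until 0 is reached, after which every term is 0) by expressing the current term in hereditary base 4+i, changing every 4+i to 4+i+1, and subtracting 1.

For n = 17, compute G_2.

step 0: 17 = 4^2 + 1; sub 5 for 4: 5^2 + 1; = 26; G_1 = 26−1 = 25
step 1: 25 = 5^2; sub 6 for 5: 6^2; = 36; G_2 = 36−1 = 35

35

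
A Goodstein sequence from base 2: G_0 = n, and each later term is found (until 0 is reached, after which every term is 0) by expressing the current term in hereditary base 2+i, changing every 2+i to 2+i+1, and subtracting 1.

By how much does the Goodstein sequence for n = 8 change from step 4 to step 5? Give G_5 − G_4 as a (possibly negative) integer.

base 2: 8 = 2^(2 + 1); at 3: 3^(3 + 1) = 81; next = 80
base 3: 80 = 2·3^3 + 2·3^2 + 2·3 + 2; at 4: 2·4^4 + 2·4^2 + 2·4 + 2 = 554; next = 553
base 4: 553 = 2·4^4 + 2·4^2 + 2·4 + 1; at 5: 2·5^5 + 2·5^2 + 2·5 + 1 = 6311; next = 6310
base 5: 6310 = 2·5^5 + 2·5^2 + 2·5; at 6: 2·6^6 + 2·6^2 + 2·6 = 93396; next = 93395
base 6: 93395 = 2·6^6 + 2·6^2 + 6 + 5; at 7: 2·7^7 + 2·7^2 + 7 + 5 = 1647196; next = 1647195

1553800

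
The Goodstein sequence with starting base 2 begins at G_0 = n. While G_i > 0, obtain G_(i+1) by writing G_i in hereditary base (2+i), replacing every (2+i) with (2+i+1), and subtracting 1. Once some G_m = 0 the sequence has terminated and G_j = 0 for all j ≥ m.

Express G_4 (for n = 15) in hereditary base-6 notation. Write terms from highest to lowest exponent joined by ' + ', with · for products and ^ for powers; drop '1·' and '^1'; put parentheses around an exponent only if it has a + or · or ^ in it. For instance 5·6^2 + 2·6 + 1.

base 2: 15 = 2^(2 + 1) + 2^2 + 2 + 1; at 3: 3^(3 + 1) + 3^3 + 3 + 1 = 112; next = 111
base 3: 111 = 3^(3 + 1) + 3^3 + 3; at 4: 4^(4 + 1) + 4^4 + 4 = 1284; next = 1283
base 4: 1283 = 4^(4 + 1) + 4^4 + 3; at 5: 5^(5 + 1) + 5^5 + 3 = 18753; next = 18752
base 5: 18752 = 5^(5 + 1) + 5^5 + 2; at 6: 6^(6 + 1) + 6^6 + 2 = 326594; next = 326593
base 6: 326593 = 6^(6 + 1) + 6^6 + 1; at 7: 7^(7 + 1) + 7^7 + 1 = 6588345; next = 6588344

6^(6 + 1) + 6^6 + 1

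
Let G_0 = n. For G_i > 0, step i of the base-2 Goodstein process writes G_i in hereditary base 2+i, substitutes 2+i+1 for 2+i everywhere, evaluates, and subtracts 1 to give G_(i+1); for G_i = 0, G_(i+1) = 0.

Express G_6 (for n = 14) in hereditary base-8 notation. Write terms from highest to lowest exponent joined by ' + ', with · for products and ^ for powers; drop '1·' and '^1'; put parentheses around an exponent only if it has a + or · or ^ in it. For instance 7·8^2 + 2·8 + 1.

8^(8 + 1) + 5·8^5 + 5·8^4 + 5·8^3 + 5·8^2 + 5·8 + 3

G_0 = 14. HB_2(14) = 2^(2 + 1) + 2^2 + 2. Bump = 111. G_1 = 110.
G_1 = 110. HB_3(110) = 3^(3 + 1) + 3^3 + 2. Bump = 1282. G_2 = 1281.
G_2 = 1281. HB_4(1281) = 4^(4 + 1) + 4^4 + 1. Bump = 18751. G_3 = 18750.
G_3 = 18750. HB_5(18750) = 5^(5 + 1) + 5^5. Bump = 326592. G_4 = 326591.
G_4 = 326591. HB_6(326591) = 6^(6 + 1) + 5·6^5 + 5·6^4 + 5·6^3 + 5·6^2 + 5·6 + 5. Bump = 5862841. G_5 = 5862840.
G_5 = 5862840. HB_7(5862840) = 7^(7 + 1) + 5·7^5 + 5·7^4 + 5·7^3 + 5·7^2 + 5·7 + 4. Bump = 134404972. G_6 = 134404971.
G_6 = 134404971. HB_8(134404971) = 8^(8 + 1) + 5·8^5 + 5·8^4 + 5·8^3 + 5·8^2 + 5·8 + 3. Bump = 3487116549. G_7 = 3487116548.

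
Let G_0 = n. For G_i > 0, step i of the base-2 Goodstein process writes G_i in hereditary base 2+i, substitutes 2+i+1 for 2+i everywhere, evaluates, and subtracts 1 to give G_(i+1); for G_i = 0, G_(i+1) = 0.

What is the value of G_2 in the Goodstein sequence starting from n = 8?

(0) 8|_2 = 2^(2 + 1) ↦ 3^(3 + 1)|_3 = 81 ⇒ 80
(1) 80|_3 = 2·3^3 + 2·3^2 + 2·3 + 2 ↦ 2·4^4 + 2·4^2 + 2·4 + 2|_4 = 554 ⇒ 553
(2) 553|_4 = 2·4^4 + 2·4^2 + 2·4 + 1 ↦ 2·5^5 + 2·5^2 + 2·5 + 1|_5 = 6311 ⇒ 6310

553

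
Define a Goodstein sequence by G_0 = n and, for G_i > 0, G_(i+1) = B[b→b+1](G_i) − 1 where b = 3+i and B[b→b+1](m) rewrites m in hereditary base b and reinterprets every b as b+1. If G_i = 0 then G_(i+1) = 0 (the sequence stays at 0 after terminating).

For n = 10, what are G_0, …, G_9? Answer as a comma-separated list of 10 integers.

G_0 = 10. HB_3(10) = 3^2 + 1. Bump = 17. G_1 = 16.
G_1 = 16. HB_4(16) = 4^2. Bump = 25. G_2 = 24.
G_2 = 24. HB_5(24) = 4·5 + 4. Bump = 28. G_3 = 27.
G_3 = 27. HB_6(27) = 4·6 + 3. Bump = 31. G_4 = 30.
G_4 = 30. HB_7(30) = 4·7 + 2. Bump = 34. G_5 = 33.
G_5 = 33. HB_8(33) = 4·8 + 1. Bump = 37. G_6 = 36.
G_6 = 36. HB_9(36) = 4·9. Bump = 40. G_7 = 39.
G_7 = 39. HB_10(39) = 3·10 + 9. Bump = 42. G_8 = 41.
G_8 = 41. HB_11(41) = 3·11 + 8. Bump = 44. G_9 = 43.

10, 16, 24, 27, 30, 33, 36, 39, 41, 43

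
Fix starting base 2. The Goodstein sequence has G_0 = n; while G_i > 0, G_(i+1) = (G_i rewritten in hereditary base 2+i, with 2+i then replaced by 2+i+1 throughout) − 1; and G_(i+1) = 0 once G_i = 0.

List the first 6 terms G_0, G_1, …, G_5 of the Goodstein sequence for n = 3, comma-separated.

3 —HB2→ 2 + 1 —bump→ 3 + 1 = 4 —(−1)→ 3
3 —HB3→ 3 —bump→ 4 = 4 —(−1)→ 3
3 —HB4→ 3 —bump→ 3 = 3 —(−1)→ 2
2 —HB5→ 2 —bump→ 2 = 2 —(−1)→ 1
1 —HB6→ 1 —bump→ 1 = 1 —(−1)→ 0

3, 3, 3, 2, 1, 0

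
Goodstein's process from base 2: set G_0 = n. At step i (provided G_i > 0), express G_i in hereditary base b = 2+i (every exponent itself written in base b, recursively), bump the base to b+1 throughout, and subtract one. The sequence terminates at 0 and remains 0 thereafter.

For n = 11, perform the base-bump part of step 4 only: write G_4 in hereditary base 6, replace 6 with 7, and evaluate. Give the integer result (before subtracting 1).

5764802

11 —HB2→ 2^(2 + 1) + 2 + 1 —bump→ 3^(3 + 1) + 3 + 1 = 85 —(−1)→ 84
84 —HB3→ 3^(3 + 1) + 3 —bump→ 4^(4 + 1) + 4 = 1028 —(−1)→ 1027
1027 —HB4→ 4^(4 + 1) + 3 —bump→ 5^(5 + 1) + 3 = 15628 —(−1)→ 15627
15627 —HB5→ 5^(5 + 1) + 2 —bump→ 6^(6 + 1) + 2 = 279938 —(−1)→ 279937
279937 —HB6→ 6^(6 + 1) + 1 —bump→ 7^(7 + 1) + 1 = 5764802 —(−1)→ 5764801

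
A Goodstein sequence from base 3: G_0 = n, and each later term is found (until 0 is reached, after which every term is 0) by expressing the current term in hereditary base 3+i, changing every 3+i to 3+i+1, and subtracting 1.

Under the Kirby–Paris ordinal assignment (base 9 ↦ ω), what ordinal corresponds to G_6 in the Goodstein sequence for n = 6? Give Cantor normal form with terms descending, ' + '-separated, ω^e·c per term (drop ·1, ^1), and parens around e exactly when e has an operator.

G_0=6  [base 3] 2·3  →[3↦4]→  2·4 = 8  −1 ⇒ G_1=7
G_1=7  [base 4] 4 + 3  →[4↦5]→  5 + 3 = 8  −1 ⇒ G_2=7
G_2=7  [base 5] 5 + 2  →[5↦6]→  6 + 2 = 8  −1 ⇒ G_3=7
G_3=7  [base 6] 6 + 1  →[6↦7]→  7 + 1 = 8  −1 ⇒ G_4=7
G_4=7  [base 7] 7  →[7↦8]→  8 = 8  −1 ⇒ G_5=7
G_5=7  [base 8] 7  →[8↦9]→  7 = 7  −1 ⇒ G_6=6

6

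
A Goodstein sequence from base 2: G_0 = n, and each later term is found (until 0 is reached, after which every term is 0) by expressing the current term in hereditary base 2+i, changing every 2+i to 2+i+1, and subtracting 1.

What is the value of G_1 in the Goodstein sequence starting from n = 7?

30

(0) 7|_2 = 2^2 + 2 + 1 ↦ 3^3 + 3 + 1|_3 = 31 ⇒ 30
(1) 30|_3 = 3^3 + 3 ↦ 4^4 + 4|_4 = 260 ⇒ 259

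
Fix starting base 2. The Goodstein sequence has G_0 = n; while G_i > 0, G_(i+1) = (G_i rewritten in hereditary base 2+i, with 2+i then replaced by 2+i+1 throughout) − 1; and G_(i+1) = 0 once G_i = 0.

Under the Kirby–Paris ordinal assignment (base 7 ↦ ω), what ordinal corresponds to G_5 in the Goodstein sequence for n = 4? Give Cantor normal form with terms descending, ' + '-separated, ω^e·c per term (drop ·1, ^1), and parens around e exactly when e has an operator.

(0) 4|_2 = 2^2 ↦ 3^3|_3 = 27 ⇒ 26
(1) 26|_3 = 2·3^2 + 2·3 + 2 ↦ 2·4^2 + 2·4 + 2|_4 = 42 ⇒ 41
(2) 41|_4 = 2·4^2 + 2·4 + 1 ↦ 2·5^2 + 2·5 + 1|_5 = 61 ⇒ 60
(3) 60|_5 = 2·5^2 + 2·5 ↦ 2·6^2 + 2·6|_6 = 84 ⇒ 83
(4) 83|_6 = 2·6^2 + 6 + 5 ↦ 2·7^2 + 7 + 5|_7 = 110 ⇒ 109

ω^2·2 + ω + 4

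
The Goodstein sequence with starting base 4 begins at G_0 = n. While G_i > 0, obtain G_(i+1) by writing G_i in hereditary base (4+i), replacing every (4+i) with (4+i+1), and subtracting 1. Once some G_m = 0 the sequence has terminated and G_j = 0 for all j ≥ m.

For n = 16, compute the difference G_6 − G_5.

3

16 —HB4→ 4^2 —bump→ 5^2 = 25 —(−1)→ 24
24 —HB5→ 4·5 + 4 —bump→ 4·6 + 4 = 28 —(−1)→ 27
27 —HB6→ 4·6 + 3 —bump→ 4·7 + 3 = 31 —(−1)→ 30
30 —HB7→ 4·7 + 2 —bump→ 4·8 + 2 = 34 —(−1)→ 33
33 —HB8→ 4·8 + 1 —bump→ 4·9 + 1 = 37 —(−1)→ 36
36 —HB9→ 4·9 —bump→ 4·10 = 40 —(−1)→ 39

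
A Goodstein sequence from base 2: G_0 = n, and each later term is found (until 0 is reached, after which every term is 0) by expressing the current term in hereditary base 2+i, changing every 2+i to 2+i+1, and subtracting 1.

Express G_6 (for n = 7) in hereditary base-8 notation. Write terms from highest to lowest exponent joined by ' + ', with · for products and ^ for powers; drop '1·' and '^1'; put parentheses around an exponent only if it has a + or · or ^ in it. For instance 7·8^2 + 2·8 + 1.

G_0 = 7. HB_2(7) = 2^2 + 2 + 1. Bump = 31. G_1 = 30.
G_1 = 30. HB_3(30) = 3^3 + 3. Bump = 260. G_2 = 259.
G_2 = 259. HB_4(259) = 4^4 + 3. Bump = 3128. G_3 = 3127.
G_3 = 3127. HB_5(3127) = 5^5 + 2. Bump = 46658. G_4 = 46657.
G_4 = 46657. HB_6(46657) = 6^6 + 1. Bump = 823544. G_5 = 823543.
G_5 = 823543. HB_7(823543) = 7^7. Bump = 16777216. G_6 = 16777215.

7·8^7 + 7·8^6 + 7·8^5 + 7·8^4 + 7·8^3 + 7·8^2 + 7·8 + 7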